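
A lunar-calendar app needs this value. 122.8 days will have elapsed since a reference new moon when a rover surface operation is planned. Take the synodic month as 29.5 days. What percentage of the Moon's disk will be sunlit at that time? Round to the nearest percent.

Reduce mod P: 122.8 − 4×29.5 = 4.80 d into the current lunation.
Elongation θ = 360° × 4.80/29.5 ≈ 58.6°.
Illuminated fraction = (1 − cos 58.6°)/2 = (1 − 0.521)/2 ≈ 0.239, so 24%.

24%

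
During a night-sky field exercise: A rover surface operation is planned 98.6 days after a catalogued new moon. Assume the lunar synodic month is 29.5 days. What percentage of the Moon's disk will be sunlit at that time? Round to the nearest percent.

77%

Reduce mod P: 98.6 − 3×29.5 = 10.10 d into the current lunation.
Elongation θ = 360° × 10.10/29.5 ≈ 123.3°.
With cos θ = (-0.548), the lit fraction is (1 − (-0.548))/2 ≈ 0.774, so 77%.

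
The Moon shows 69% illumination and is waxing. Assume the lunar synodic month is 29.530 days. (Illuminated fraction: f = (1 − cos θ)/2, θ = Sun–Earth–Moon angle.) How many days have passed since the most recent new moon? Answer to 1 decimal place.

9.2 days

Invert f = (1 − cos θ)/2 to get cos θ = 1 − 2(0.69) = -0.380, hence θ₀ = arccos -0.380 = 112.3°.
Waxing ⇒ before full, so θ = 112.3°.
That fraction of the synodic month is 112.3/360 × 29.530 d ≈ 9.21 d.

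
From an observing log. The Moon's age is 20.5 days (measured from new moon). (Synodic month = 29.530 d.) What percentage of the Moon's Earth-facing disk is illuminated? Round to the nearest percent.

67%

Elongation θ = 360° × 20.5/29.530 ≈ 249.9°.
With cos θ = (-0.343), the lit fraction is (1 − (-0.343))/2 ≈ 0.672, so 67%.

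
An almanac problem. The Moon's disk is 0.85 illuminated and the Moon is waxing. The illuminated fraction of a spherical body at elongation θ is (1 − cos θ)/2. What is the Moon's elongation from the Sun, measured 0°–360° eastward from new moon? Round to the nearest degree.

Invert f = (1 − cos θ)/2 to get cos θ = 1 − 2(0.85) = -0.700, hence θ₀ = arccos -0.700 = 134.4°.
Waxing ⇒ before full, so θ = 134.4°.

134°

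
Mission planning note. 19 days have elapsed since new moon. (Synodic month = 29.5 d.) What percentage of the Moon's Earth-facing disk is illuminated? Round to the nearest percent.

Phase angle: θ = 360°·(19 d)/(29.5 d) = 231.9°.
With cos θ = (-0.618), the lit fraction is (1 − (-0.618))/2 ≈ 0.809, so 81%.

81%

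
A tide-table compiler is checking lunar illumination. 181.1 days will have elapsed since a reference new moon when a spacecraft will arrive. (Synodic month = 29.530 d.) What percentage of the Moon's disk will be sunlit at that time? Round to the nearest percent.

16%

Reduce mod P: 181.1 − 6×29.530 = 3.92 d into the current lunation.
Elongation θ = 360° × 3.92/29.530 ≈ 47.8°.
Illuminated fraction = (1 − cos 47.8°)/2 = (1 − 0.672)/2 ≈ 0.164, so 16%.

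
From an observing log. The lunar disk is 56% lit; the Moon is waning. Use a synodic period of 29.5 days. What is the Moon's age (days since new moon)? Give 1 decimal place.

21.6 days

cos θ = 1 − 2f = -0.120, giving a principal value of 96.9°.
Since the Moon is past full (waning), take the reflex angle: θ = 360° − 96.9° = 263.1°.
At 360°/29.5 d per day, 263.1° corresponds to 21.56 days.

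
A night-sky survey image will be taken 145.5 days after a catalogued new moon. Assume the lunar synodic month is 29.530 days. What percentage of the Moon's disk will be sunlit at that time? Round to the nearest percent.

5%

145.5/29.530 = 4.927 lunations, so 4 complete cycles and 27.38 d into the next.
Elongation θ = 360° × 27.38/29.530 ≈ 333.8°.
cos 333.8° = 0.897, so f = (1 − 0.897)/2 = 0.051, so 5%.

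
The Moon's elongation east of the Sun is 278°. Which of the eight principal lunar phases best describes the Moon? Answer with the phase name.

last quarter

The last quarter sector spans roughly 248°–292°; 278° falls inside it.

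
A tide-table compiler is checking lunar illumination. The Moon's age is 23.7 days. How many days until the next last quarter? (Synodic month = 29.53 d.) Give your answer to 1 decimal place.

28.0 days

Last quarter is 0.75 of the way through the cycle: age 0.75 × 29.53 = 22.148 d.
Already past this cycle's last quarter; the next is at 22.148 + 29.53 = 51.678 d, so 51.678 − 23.7 = 27.978 days.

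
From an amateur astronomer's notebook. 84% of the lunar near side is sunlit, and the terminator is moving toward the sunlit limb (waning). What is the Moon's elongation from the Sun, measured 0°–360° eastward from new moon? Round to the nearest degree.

cos θ = 1 − 2f = -0.680, giving a principal value of 132.8°.
Waning ⇒ past full, so θ = 360° − 132.8° = 227.2°.

227°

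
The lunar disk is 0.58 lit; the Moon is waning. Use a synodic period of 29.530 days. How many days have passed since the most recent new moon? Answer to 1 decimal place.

From f = (1 − cos θ)/2: cos θ = 1 − 2×0.58 = -0.160; arccos → 99.2°.
Waning ⇒ past full, so θ = 360° − 99.2° = 260.8°.
That fraction of the synodic month is 260.8/360 × 29.530 d ≈ 21.39 d.

21.4 days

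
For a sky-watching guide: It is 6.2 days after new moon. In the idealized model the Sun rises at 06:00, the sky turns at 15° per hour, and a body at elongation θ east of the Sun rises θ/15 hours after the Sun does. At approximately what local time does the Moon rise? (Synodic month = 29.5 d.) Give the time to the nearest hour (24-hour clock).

Phase angle: θ = 360°·(6.2 d)/(29.5 d) = 75.7°.
At 15° of sky rotation per hour, 75.7° corresponds to a 5.04 h lag.
06:00 + 5.04 h ≈ 11:03 → 11:00 to the nearest hour.

11:00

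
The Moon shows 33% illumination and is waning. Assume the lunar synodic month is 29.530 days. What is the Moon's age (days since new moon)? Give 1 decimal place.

23.8 days

Invert f = (1 − cos θ)/2 to get cos θ = 1 − 2(0.33) = 0.340, hence θ₀ = arccos 0.340 = 70.1°.
Waning ⇒ past full, so θ = 360° − 70.1° = 289.9°.
Age = 29.530 × 289.9°/360° ≈ 23.78 days.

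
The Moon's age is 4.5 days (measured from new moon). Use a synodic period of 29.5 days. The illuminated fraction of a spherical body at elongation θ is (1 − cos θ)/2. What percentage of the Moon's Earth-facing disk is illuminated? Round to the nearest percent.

21%

Elongation θ = 360° × 4.5/29.5 ≈ 54.9°.
Illuminated fraction = (1 − cos 54.9°)/2 = (1 − 0.575)/2 ≈ 0.213, so 21%.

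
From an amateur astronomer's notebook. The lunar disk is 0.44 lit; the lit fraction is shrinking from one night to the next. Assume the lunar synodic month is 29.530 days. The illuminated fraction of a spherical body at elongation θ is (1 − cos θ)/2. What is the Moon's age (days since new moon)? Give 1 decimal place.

22.7 days

Invert f = (1 − cos θ)/2 to get cos θ = 1 − 2(0.44) = 0.120, hence θ₀ = arccos 0.120 = 83.1°.
Since the Moon is past full (waning), take the reflex angle: θ = 360° − 83.1° = 276.9°.
At 360°/29.530 d per day, 276.9° corresponds to 22.71 days.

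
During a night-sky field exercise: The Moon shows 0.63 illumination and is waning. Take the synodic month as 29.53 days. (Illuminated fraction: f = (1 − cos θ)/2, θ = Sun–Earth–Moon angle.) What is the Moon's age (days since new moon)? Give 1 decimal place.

20.9 days

cos θ = 1 − 2f = -0.260, giving a principal value of 105.1°.
A waning Moon lies in 180°–360°, so θ = 360° − 105.1° = 254.9°.
That fraction of the synodic month is 254.9/360 × 29.53 d ≈ 20.91 d.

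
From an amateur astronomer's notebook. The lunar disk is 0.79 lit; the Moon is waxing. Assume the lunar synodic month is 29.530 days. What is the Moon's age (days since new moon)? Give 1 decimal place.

cos θ = 1 − 2f = -0.580, giving a principal value of 125.5°.
Before full moon the principal value applies: θ = 125.5°.
Age = 29.530 × 125.5°/360° ≈ 10.29 days.

10.3 days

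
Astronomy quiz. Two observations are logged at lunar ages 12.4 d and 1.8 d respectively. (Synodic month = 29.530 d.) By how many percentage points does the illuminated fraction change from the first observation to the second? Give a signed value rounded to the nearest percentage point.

θ₁ = 360° × 12.4/29.530 = 151.2°, f₁ = (1 − cos θ₁)/2 = 0.938.
θ₂ = 360° × 1.8/29.530 = 21.9°, f₂ = (1 − cos θ₂)/2 = 0.036.
Change = f₂ − f₁ = -0.902 → -90 percentage points.

-90 pp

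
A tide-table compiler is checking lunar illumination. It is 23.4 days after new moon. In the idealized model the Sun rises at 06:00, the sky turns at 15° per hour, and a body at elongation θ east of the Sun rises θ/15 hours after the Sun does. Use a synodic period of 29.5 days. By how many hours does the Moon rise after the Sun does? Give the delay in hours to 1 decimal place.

The Moon has covered 23.4/29.5 of its cycle, so θ ≈ 360° × 23.4/29.5 = 285.6°.
At 15° of sky rotation per hour, 285.6° corresponds to a 19.04 h lag.
So the Moon rises 19.04 h after the Sun.

19.0 h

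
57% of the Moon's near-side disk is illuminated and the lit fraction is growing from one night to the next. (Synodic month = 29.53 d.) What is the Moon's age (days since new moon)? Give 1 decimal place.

cos θ = 1 − 2f = -0.140, giving a principal value of 98.0°.
The Moon is waxing (0°–180°), so θ = 98.0° directly.
That fraction of the synodic month is 98.0/360 × 29.53 d ≈ 8.04 d.

8.0 days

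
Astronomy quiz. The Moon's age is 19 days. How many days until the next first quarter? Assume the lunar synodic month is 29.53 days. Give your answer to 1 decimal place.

First quarter occurs at elongation 90°, i.e. at age 29.53 × 90/360 = 7.383 d.
Already past this cycle's first quarter; the next is at 7.383 + 29.53 = 36.913 d, so 36.913 − 19 = 17.913 days.

17.9 days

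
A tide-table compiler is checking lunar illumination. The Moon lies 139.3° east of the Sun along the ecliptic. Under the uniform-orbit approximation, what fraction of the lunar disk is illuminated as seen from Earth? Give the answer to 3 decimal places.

cos 139.3° = (-0.758), so f = (1 − (-0.758))/2 = 0.879.

0.879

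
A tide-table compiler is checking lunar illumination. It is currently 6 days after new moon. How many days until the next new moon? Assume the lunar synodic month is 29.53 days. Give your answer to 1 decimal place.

23.5 days

One full lunation from the last new moon is 29.53 d; remaining = 29.53 − 6 = 23.530 d.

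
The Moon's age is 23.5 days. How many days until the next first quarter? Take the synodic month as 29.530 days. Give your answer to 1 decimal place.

13.4 days

First quarter occurs at elongation 90°, i.e. at age 29.530 × 90/360 = 7.383 d.
This lunation's first quarter (7.383 d) has passed, so add one period: 36.913 − 23.5 = 13.413 days.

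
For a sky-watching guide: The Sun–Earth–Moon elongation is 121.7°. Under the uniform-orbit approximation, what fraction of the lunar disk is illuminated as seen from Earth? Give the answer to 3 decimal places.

0.763

cos 121.7° = (-0.525), so f = (1 − (-0.525))/2 = 0.763.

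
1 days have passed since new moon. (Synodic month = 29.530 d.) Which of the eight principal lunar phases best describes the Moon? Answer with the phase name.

new moon

θ ≈ 360° × 1/29.530 = 12°, which falls in the new moon sector.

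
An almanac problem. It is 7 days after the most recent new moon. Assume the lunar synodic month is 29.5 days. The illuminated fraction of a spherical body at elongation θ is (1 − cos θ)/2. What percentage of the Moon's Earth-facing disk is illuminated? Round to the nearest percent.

46%

Phase angle: θ = 360°·(7 d)/(29.5 d) = 85.4°.
With cos θ = 0.080, the lit fraction is (1 − 0.080)/2 ≈ 0.460, so 46%.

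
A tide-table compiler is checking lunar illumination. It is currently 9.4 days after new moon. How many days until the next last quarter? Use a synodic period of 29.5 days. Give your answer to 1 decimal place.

Last quarter occurs at elongation 270°, i.e. at age 29.5 × 270/360 = 22.125 d.
So 12.725 days remain (22.125 − 9.4).

12.7 days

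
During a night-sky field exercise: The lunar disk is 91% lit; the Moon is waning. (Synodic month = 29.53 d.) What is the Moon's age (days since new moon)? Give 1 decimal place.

17.6 days

From f = (1 − cos θ)/2: cos θ = 1 − 2×0.91 = -0.820; arccos → 145.1°.
A waning Moon lies in 180°–360°, so θ = 360° − 145.1° = 214.9°.
That fraction of the synodic month is 214.9/360 × 29.53 d ≈ 17.63 d.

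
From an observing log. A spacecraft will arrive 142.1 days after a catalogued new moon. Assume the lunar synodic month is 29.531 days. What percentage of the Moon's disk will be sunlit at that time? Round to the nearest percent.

Reduce mod P: 142.1 − 4×29.531 = 23.98 d into the current lunation.
The Moon has covered 23.98/29.531 of its cycle, so θ ≈ 360° × 23.98/29.531 = 292.3°.
With cos θ = 0.379, the lit fraction is (1 − 0.379)/2 ≈ 0.310, so 31%.

31%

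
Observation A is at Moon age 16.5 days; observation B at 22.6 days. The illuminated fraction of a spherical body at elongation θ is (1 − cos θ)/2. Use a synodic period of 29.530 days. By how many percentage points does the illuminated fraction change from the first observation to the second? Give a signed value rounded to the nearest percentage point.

-51 percentage points

θ₁ = 360° × 16.5/29.530 = 201.2°, f₁ = (1 − cos θ₁)/2 = 0.966.
θ₂ = 360° × 22.6/29.530 = 275.5°, f₂ = (1 − cos θ₂)/2 = 0.452.
Change = f₂ − f₁ = -0.514 → -51 percentage points.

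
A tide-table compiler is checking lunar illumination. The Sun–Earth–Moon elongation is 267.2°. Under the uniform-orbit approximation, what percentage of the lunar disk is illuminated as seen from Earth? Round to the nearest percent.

cos 267.2° = (-0.049), so f = (1 − (-0.049))/2 = 0.524, i.e. 52%.

52%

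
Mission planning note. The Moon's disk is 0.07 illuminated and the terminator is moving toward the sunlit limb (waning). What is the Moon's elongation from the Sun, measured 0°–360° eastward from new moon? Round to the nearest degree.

Invert f = (1 − cos θ)/2 to get cos θ = 1 − 2(0.07) = 0.860, hence θ₀ = arccos 0.860 = 30.7°.
Waning ⇒ past full, so θ = 360° − 30.7° = 329.3°.

329°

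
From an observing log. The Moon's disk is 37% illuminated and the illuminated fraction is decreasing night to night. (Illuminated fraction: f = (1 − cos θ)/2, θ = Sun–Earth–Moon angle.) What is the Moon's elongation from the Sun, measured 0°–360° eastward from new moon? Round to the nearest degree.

285°

From f = (1 − cos θ)/2: cos θ = 1 − 2×0.37 = 0.260; arccos → 74.9°.
Since the Moon is past full (waning), take the reflex angle: θ = 360° − 74.9° = 285.1°.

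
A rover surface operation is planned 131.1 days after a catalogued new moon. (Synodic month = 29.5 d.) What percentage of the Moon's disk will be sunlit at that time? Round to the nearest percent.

131.1 d spans 4 complete synodic months (4 × 29.5 = 118.00 d) plus 13.10 d.
Phase angle: θ = 360°·(13.10 d)/(29.5 d) = 159.9°.
Illuminated fraction = (1 − cos 159.9°)/2 = (1 − (-0.939))/2 ≈ 0.969, so 97%.

97%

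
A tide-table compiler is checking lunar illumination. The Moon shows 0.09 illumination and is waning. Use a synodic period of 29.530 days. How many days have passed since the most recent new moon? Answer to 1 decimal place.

26.7 days

From f = (1 − cos θ)/2: cos θ = 1 − 2×0.09 = 0.820; arccos → 34.9°.
Waning ⇒ past full, so θ = 360° − 34.9° = 325.1°.
That fraction of the synodic month is 325.1/360 × 29.530 d ≈ 26.67 d.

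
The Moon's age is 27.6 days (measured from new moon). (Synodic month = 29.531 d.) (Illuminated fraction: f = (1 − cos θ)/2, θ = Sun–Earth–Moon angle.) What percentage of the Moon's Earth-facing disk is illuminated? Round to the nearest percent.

4%

Phase angle: θ = 360°·(27.6 d)/(29.531 d) = 336.5°.
With cos θ = 0.917, the lit fraction is (1 − 0.917)/2 ≈ 0.042, so 4%.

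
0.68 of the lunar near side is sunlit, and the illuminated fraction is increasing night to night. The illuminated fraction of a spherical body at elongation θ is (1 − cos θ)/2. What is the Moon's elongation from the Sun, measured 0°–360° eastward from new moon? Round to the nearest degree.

cos θ = 1 − 2f = -0.360, giving a principal value of 111.1°.
The Moon is waxing (0°–180°), so θ = 111.1° directly.

111°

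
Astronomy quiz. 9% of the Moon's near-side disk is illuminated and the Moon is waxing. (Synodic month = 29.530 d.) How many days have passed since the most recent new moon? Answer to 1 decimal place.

2.9 days

Invert f = (1 − cos θ)/2 to get cos θ = 1 − 2(0.09) = 0.820, hence θ₀ = arccos 0.820 = 34.9°.
Before full moon the principal value applies: θ = 34.9°.
Age = 29.530 × 34.9°/360° ≈ 2.86 days.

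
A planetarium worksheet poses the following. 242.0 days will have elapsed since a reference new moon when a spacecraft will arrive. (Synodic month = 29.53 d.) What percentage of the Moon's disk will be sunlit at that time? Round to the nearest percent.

242.0 d spans 8 complete synodic months (8 × 29.53 = 236.24 d) plus 5.76 d.
Phase angle: θ = 360°·(5.76 d)/(29.53 d) = 70.2°.
With cos θ = 0.338, the lit fraction is (1 − 0.338)/2 ≈ 0.331, so 33%.

33%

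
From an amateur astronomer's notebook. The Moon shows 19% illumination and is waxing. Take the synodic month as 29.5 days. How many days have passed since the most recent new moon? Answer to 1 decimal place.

From f = (1 − cos θ)/2: cos θ = 1 − 2×0.19 = 0.620; arccos → 51.7°.
The Moon is waxing (0°–180°), so θ = 51.7° directly.
That fraction of the synodic month is 51.7/360 × 29.5 d ≈ 4.24 d.

4.2 days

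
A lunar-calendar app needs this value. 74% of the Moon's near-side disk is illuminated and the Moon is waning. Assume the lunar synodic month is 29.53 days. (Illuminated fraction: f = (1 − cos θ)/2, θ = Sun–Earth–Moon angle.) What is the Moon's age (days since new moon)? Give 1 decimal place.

19.8 days

Invert f = (1 − cos θ)/2 to get cos θ = 1 − 2(0.74) = -0.480, hence θ₀ = arccos -0.480 = 118.7°.
A waning Moon lies in 180°–360°, so θ = 360° − 118.7° = 241.3°.
That fraction of the synodic month is 241.3/360 × 29.53 d ≈ 19.79 d.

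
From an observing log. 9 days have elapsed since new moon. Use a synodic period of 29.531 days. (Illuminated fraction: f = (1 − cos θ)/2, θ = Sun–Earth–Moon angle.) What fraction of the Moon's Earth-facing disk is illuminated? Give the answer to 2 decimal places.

0.67

The Moon has covered 9/29.531 of its cycle, so θ ≈ 360° × 9/29.531 = 109.7°.
With cos θ = (-0.337), the lit fraction is (1 − (-0.337))/2 ≈ 0.669.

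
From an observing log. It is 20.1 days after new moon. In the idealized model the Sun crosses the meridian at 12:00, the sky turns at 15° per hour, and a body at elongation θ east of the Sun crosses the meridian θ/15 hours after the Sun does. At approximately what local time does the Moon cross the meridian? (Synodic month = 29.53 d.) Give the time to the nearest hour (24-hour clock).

04:00

The Moon has covered 20.1/29.53 of its cycle, so θ ≈ 360° × 20.1/29.53 = 245.0°.
The Moon trails the Sun by θ/15 = 245.0/15 ≈ 16.34 hours.
12:00 + 16.34 h ≈ 04:20 → 04:00 to the nearest hour.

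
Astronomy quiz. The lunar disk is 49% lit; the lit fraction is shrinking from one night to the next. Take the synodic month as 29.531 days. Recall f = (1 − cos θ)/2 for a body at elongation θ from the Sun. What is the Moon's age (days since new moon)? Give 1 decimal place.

22.2 days

Invert f = (1 − cos θ)/2 to get cos θ = 1 − 2(0.49) = 0.020, hence θ₀ = arccos 0.020 = 88.9°.
Since the Moon is past full (waning), take the reflex angle: θ = 360° − 88.9° = 271.1°.
At 360°/29.531 d per day, 271.1° corresponds to 22.24 days.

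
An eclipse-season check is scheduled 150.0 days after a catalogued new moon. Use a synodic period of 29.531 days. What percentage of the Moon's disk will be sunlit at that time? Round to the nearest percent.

Reduce mod P: 150.0 − 5×29.531 = 2.34 d into the current lunation.
The Moon has covered 2.34/29.531 of its cycle, so θ ≈ 360° × 2.34/29.531 = 28.6°.
Illuminated fraction = (1 − cos 28.6°)/2 = (1 − 0.878)/2 ≈ 0.061, so 6%.

6%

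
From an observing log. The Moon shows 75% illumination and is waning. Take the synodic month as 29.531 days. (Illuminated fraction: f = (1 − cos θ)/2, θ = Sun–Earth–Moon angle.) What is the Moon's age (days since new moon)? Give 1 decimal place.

19.7 days

Invert f = (1 − cos θ)/2 to get cos θ = 1 − 2(0.75) = -0.500, hence θ₀ = arccos -0.500 = 120.0°.
A waning Moon lies in 180°–360°, so θ = 360° − 120.0° = 240.0°.
Age = 29.531 × 240.0°/360° ≈ 19.69 days.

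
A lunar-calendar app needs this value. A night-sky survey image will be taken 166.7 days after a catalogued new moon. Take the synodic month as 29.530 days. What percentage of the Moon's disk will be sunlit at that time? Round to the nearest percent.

81%

166.7/29.530 = 5.645 lunations, so 5 complete cycles and 19.05 d into the next.
Phase angle: θ = 360°·(19.05 d)/(29.530 d) = 232.2°.
Illuminated fraction = (1 − cos 232.2°)/2 = (1 − (-0.612))/2 ≈ 0.806, so 81%.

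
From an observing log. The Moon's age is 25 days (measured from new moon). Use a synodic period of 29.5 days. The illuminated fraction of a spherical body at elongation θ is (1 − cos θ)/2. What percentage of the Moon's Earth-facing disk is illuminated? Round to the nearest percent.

Elongation θ = 360° × 25/29.5 ≈ 305.1°.
cos 305.1° = 0.575, so f = (1 − 0.575)/2 = 0.213, so 21%.

21%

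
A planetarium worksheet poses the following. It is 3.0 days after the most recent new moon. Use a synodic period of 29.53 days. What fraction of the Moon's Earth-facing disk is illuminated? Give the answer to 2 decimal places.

0.10

Phase angle: θ = 360°·(3.0 d)/(29.53 d) = 36.6°.
cos 36.6° = 0.803, so f = (1 − 0.803)/2 = 0.098.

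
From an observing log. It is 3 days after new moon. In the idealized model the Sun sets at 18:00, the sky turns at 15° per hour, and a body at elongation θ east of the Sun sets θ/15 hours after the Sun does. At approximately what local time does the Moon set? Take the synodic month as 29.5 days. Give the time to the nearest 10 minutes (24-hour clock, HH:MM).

20:30

Phase angle: θ = 360°·(3 d)/(29.5 d) = 36.6°.
At 15° of sky rotation per hour, 36.6° corresponds to a 2.44 h lag.
18:00 + 2.441 h ≈ 20:26 → 20:30 to the nearest ten minutes.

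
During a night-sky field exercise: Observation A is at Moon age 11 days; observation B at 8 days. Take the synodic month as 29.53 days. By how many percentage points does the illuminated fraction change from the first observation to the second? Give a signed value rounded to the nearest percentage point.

θ₁ = 360° × 11/29.53 = 134.1°, f₁ = (1 − cos θ₁)/2 = 0.848.
θ₂ = 360° × 8/29.53 = 97.5°, f₂ = (1 − cos θ₂)/2 = 0.566.
Change = f₂ − f₁ = -0.282 → -28 percentage points.

-28 percentage points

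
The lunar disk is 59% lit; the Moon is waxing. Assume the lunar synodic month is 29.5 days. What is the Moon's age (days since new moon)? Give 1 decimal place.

From f = (1 − cos θ)/2: cos θ = 1 − 2×0.59 = -0.180; arccos → 100.4°.
The Moon is waxing (0°–180°), so θ = 100.4° directly.
That fraction of the synodic month is 100.4/360 × 29.5 d ≈ 8.22 d.

8.2 days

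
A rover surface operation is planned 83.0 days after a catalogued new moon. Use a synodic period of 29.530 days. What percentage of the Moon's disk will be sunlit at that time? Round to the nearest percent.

83.0/29.530 = 2.811 lunations, so 2 complete cycles and 23.94 d into the next.
Phase angle: θ = 360°·(23.94 d)/(29.530 d) = 291.9°.
Illuminated fraction = (1 − cos 291.9°)/2 = (1 − 0.372)/2 ≈ 0.314, so 31%.

31%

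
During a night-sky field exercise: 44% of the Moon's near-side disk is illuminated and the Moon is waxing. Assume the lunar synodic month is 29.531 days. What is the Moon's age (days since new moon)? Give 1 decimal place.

From f = (1 − cos θ)/2: cos θ = 1 − 2×0.44 = 0.120; arccos → 83.1°.
Waxing ⇒ before full, so θ = 83.1°.
That fraction of the synodic month is 83.1/360 × 29.531 d ≈ 6.82 d.

6.8 days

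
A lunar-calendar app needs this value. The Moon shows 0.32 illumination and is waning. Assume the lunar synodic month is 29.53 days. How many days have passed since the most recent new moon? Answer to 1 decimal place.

23.9 days

cos θ = 1 − 2f = 0.360, giving a principal value of 68.9°.
Since the Moon is past full (waning), take the reflex angle: θ = 360° − 68.9° = 291.1°.
At 360°/29.53 d per day, 291.1° corresponds to 23.88 days.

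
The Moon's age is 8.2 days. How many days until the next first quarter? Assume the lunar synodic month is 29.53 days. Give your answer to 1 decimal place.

First quarter is 0.25 of the way through the cycle: age 0.25 × 29.53 = 7.383 d.
Already past this cycle's first quarter; the next is at 7.383 + 29.53 = 36.913 d, so 36.913 − 8.2 = 28.713 days.

28.7 days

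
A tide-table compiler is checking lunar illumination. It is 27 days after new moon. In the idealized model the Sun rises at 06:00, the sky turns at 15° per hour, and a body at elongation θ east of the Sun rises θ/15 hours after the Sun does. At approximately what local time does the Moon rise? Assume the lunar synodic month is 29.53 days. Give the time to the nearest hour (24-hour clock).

04:00

Phase angle: θ = 360°·(27 d)/(29.53 d) = 329.2°.
At 15° of sky rotation per hour, 329.2° corresponds to a 21.94 h lag.
06:00 + 21.94 h ≈ 03:57 → 04:00 to the nearest hour.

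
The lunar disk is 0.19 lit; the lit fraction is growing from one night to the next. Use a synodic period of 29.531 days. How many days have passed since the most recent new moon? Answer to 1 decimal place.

Invert f = (1 − cos θ)/2 to get cos θ = 1 − 2(0.19) = 0.620, hence θ₀ = arccos 0.620 = 51.7°.
Waxing ⇒ before full, so θ = 51.7°.
At 360°/29.531 d per day, 51.7° corresponds to 4.24 days.

4.2 days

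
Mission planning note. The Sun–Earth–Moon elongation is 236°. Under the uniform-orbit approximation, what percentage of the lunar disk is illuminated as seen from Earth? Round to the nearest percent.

78%

Half-versine of 236°: (1 − (-0.559))/2 = 0.780, i.e. 78%.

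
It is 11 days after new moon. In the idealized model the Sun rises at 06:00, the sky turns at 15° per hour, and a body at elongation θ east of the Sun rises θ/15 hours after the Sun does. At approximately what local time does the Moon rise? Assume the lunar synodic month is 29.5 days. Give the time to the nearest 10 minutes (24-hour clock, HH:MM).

Phase angle: θ = 360°·(11 d)/(29.5 d) = 134.2°.
The Moon trails the Sun by θ/15 = 134.2/15 ≈ 8.95 hours.
06:00 + 8.949 h ≈ 14:57 → 15:00 to the nearest ten minutes.

15:00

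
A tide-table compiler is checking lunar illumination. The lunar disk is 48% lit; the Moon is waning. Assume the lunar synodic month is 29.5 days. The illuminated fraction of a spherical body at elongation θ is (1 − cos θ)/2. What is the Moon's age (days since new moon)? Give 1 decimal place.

22.3 days

From f = (1 − cos θ)/2: cos θ = 1 − 2×0.48 = 0.040; arccos → 87.7°.
Waning ⇒ past full, so θ = 360° − 87.7° = 272.3°.
That fraction of the synodic month is 272.3/360 × 29.5 d ≈ 22.31 d.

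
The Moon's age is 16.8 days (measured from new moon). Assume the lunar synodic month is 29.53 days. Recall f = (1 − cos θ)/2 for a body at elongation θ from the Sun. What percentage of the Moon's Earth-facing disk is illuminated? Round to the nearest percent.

The Moon has covered 16.8/29.53 of its cycle, so θ ≈ 360° × 16.8/29.53 = 204.8°.
cos 204.8° = (-0.908), so f = (1 − (-0.908))/2 = 0.954, so 95%.

95%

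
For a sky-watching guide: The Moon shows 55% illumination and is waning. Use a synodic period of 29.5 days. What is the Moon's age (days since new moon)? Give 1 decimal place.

cos θ = 1 − 2f = -0.100, giving a principal value of 95.7°.
Waning ⇒ past full, so θ = 360° − 95.7° = 264.3°.
That fraction of the synodic month is 264.3/360 × 29.5 d ≈ 21.65 d.

21.7 days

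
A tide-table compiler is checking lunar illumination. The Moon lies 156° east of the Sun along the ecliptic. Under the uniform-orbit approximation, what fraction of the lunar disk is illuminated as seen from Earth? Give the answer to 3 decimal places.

0.957

Half-versine of 156°: (1 − (-0.914))/2 = 0.957.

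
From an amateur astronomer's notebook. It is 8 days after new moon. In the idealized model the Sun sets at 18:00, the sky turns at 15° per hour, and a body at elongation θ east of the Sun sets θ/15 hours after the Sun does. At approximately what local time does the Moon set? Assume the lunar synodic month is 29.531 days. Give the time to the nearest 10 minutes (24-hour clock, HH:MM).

00:30

The Moon has covered 8/29.531 of its cycle, so θ ≈ 360° × 8/29.531 = 97.5°.
Delay after the Sun = 97.5° / (15°/h) ≈ 6.50 h.
18:00 + 6.502 h ≈ 00:30 → 00:30 to the nearest ten minutes.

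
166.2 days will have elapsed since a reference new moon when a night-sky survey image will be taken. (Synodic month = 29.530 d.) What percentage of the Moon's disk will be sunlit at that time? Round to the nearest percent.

Reduce mod P: 166.2 − 5×29.530 = 18.55 d into the current lunation.
Phase angle: θ = 360°·(18.55 d)/(29.530 d) = 226.1°.
cos 226.1° = (-0.693), so f = (1 − (-0.693))/2 = 0.846, so 85%.

85%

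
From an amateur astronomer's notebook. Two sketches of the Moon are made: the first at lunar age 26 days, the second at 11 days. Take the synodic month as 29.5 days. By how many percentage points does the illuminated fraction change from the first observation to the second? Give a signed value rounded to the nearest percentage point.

θ₁ = 360° × 26/29.5 = 317.3°, f₁ = (1 − cos θ₁)/2 = 0.133.
θ₂ = 360° × 11/29.5 = 134.2°, f₂ = (1 − cos θ₂)/2 = 0.849.
Change = f₂ − f₁ = +0.716 → +72 percentage points.

+72 pp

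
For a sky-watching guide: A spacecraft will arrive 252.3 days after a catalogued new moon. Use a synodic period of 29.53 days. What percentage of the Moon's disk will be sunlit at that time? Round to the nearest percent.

252.3/29.53 = 8.544 lunations, so 8 complete cycles and 16.06 d into the next.
The Moon has covered 16.06/29.53 of its cycle, so θ ≈ 360° × 16.06/29.53 = 195.8°.
cos 195.8° = (-0.962), so f = (1 − (-0.962))/2 = 0.981, so 98%.

98%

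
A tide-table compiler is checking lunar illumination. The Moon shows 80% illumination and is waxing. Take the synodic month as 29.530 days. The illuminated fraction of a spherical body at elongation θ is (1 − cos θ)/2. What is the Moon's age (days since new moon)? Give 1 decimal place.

Invert f = (1 − cos θ)/2 to get cos θ = 1 − 2(0.80) = -0.600, hence θ₀ = arccos -0.600 = 126.9°.
Before full moon the principal value applies: θ = 126.9°.
That fraction of the synodic month is 126.9/360 × 29.530 d ≈ 10.41 d.

10.4 days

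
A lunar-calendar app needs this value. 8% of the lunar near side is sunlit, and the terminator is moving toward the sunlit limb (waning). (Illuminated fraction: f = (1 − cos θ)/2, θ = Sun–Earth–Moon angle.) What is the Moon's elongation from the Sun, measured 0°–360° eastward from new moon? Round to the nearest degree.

327°

From f = (1 − cos θ)/2: cos θ = 1 − 2×0.08 = 0.840; arccos → 32.9°.
Waning ⇒ past full, so θ = 360° − 32.9° = 327.1°.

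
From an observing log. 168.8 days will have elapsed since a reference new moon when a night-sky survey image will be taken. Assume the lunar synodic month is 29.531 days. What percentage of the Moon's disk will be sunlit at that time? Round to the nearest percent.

168.8/29.531 = 5.716 lunations, so 5 complete cycles and 21.15 d into the next.
Elongation θ = 360° × 21.15/29.531 ≈ 257.8°.
cos 257.8° = (-0.212), so f = (1 − (-0.212))/2 = 0.606, so 61%.

61%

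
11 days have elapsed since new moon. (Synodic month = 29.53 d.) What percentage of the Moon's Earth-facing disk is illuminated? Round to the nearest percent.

The Moon has covered 11/29.53 of its cycle, so θ ≈ 360° × 11/29.53 = 134.1°.
cos 134.1° = (-0.696), so f = (1 − (-0.696))/2 = 0.848, so 85%.

85%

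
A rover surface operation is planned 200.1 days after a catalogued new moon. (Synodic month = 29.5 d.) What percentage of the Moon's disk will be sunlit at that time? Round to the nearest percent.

Reduce mod P: 200.1 − 6×29.5 = 23.10 d into the current lunation.
Elongation θ = 360° × 23.10/29.5 ≈ 281.9°.
With cos θ = 0.206, the lit fraction is (1 − 0.206)/2 ≈ 0.397, so 40%.

40%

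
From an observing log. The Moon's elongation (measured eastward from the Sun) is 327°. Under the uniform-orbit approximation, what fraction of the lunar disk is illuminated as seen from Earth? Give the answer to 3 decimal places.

0.081

f = (1 − cos 327°)/2 = (1 − 0.839)/2 ≈ 0.081.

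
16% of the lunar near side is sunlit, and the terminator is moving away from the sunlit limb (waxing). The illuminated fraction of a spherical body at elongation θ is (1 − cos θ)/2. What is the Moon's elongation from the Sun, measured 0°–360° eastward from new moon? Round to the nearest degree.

47°

cos θ = 1 − 2f = 0.680, giving a principal value of 47.2°.
The Moon is waxing (0°–180°), so θ = 47.2° directly.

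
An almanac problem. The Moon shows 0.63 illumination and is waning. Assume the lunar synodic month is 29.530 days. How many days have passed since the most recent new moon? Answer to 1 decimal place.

Invert f = (1 − cos θ)/2 to get cos θ = 1 − 2(0.63) = -0.260, hence θ₀ = arccos -0.260 = 105.1°.
Since the Moon is past full (waning), take the reflex angle: θ = 360° − 105.1° = 254.9°.
Age = 29.530 × 254.9°/360° ≈ 20.91 days.

20.9 days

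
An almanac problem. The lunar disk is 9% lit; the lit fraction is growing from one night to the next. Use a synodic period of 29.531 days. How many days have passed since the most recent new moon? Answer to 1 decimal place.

2.9 days

Invert f = (1 − cos θ)/2 to get cos θ = 1 − 2(0.09) = 0.820, hence θ₀ = arccos 0.820 = 34.9°.
The Moon is waxing (0°–180°), so θ = 34.9° directly.
At 360°/29.531 d per day, 34.9° corresponds to 2.86 days.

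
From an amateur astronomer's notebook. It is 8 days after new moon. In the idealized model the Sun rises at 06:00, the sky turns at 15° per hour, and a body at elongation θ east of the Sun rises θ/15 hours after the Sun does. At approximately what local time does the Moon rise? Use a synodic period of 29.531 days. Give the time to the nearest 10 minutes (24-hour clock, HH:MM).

Phase angle: θ = 360°·(8 d)/(29.531 d) = 97.5°.
The Moon trails the Sun by θ/15 = 97.5/15 ≈ 6.50 hours.
06:00 + 6.502 h ≈ 12:30 → 12:30 to the nearest ten minutes.

12:30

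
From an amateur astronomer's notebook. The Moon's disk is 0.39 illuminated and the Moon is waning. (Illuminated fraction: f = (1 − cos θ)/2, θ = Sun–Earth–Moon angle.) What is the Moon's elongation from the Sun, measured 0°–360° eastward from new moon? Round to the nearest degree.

cos θ = 1 − 2f = 0.220, giving a principal value of 77.3°.
Since the Moon is past full (waning), take the reflex angle: θ = 360° − 77.3° = 282.7°.

283°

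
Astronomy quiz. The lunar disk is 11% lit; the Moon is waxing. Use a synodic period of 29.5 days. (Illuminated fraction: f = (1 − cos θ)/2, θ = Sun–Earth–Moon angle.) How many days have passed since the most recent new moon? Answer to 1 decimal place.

From f = (1 − cos θ)/2: cos θ = 1 − 2×0.11 = 0.780; arccos → 38.7°.
Waxing ⇒ before full, so θ = 38.7°.
At 360°/29.5 d per day, 38.7° corresponds to 3.17 days.

3.2 days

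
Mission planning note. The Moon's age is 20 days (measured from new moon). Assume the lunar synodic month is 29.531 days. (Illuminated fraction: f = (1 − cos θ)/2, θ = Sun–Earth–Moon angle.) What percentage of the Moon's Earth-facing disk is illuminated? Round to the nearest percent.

Elongation θ = 360° × 20/29.531 ≈ 243.8°.
Illuminated fraction = (1 − cos 243.8°)/2 = (1 − (-0.441))/2 ≈ 0.721, so 72%.

72%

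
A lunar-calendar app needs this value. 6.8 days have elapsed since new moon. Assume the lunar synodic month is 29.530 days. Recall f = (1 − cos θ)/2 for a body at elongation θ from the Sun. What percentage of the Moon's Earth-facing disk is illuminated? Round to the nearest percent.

Phase angle: θ = 360°·(6.8 d)/(29.530 d) = 82.9°.
Illuminated fraction = (1 − cos 82.9°)/2 = (1 − 0.124)/2 ≈ 0.438, so 44%.

44%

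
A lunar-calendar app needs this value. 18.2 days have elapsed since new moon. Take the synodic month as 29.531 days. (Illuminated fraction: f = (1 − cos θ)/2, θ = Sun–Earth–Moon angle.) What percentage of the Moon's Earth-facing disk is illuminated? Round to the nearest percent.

Elongation θ = 360° × 18.2/29.531 ≈ 221.9°.
cos 221.9° = (-0.745), so f = (1 − (-0.745))/2 = 0.872, so 87%.

87%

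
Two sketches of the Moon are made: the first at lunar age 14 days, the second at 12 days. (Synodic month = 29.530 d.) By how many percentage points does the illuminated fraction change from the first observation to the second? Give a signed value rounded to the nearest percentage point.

First observation: θ = 360°·14/29.530 = 170.7°, so f = 0.993.
Second observation: θ = 146.3°, f = 0.916.
Δf = 0.916 − 0.993 = -0.077, i.e. -8 pp.

-8 percentage points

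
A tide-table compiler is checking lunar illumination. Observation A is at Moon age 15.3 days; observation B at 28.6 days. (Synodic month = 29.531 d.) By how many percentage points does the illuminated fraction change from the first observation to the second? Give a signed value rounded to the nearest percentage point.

First observation: θ = 360°·15.3/29.531 = 186.5°, so f = 0.997.
Second observation: θ = 348.7°, f = 0.010.
Δf = 0.010 − 0.997 = -0.987, i.e. -99 pp.

-99 pp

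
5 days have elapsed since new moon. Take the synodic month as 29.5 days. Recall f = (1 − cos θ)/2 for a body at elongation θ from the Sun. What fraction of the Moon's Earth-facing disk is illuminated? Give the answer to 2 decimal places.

0.26

Phase angle: θ = 360°·(5 d)/(29.5 d) = 61.0°.
Illuminated fraction = (1 − cos 61.0°)/2 = (1 − 0.485)/2 ≈ 0.258.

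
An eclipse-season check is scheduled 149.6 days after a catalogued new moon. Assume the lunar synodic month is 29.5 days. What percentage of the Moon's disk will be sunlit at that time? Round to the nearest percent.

5%

149.6 d spans 5 complete synodic months (5 × 29.5 = 147.50 d) plus 2.10 d.
The Moon has covered 2.10/29.5 of its cycle, so θ ≈ 360° × 2.10/29.5 = 25.6°.
cos 25.6° = 0.902, so f = (1 − 0.902)/2 = 0.049, so 5%.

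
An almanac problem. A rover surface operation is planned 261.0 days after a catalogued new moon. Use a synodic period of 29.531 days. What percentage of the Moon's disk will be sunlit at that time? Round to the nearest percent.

24%

Reduce mod P: 261.0 − 8×29.531 = 24.75 d into the current lunation.
The Moon has covered 24.75/29.531 of its cycle, so θ ≈ 360° × 24.75/29.531 = 301.7°.
Illuminated fraction = (1 − cos 301.7°)/2 = (1 − 0.526)/2 ≈ 0.237, so 24%.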